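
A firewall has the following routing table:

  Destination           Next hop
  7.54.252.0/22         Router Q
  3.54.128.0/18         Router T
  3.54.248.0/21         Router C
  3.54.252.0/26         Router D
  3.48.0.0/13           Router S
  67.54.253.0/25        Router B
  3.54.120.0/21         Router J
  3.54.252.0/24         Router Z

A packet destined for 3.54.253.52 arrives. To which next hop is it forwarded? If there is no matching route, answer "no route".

Routes whose prefix contains 3.54.253.52:
  3.48.0.0/13 (3.48.0.0 - 3.55.255.255) -> Router S
  3.54.248.0/21 (3.54.248.0 - 3.54.255.255) -> Router C
More-specific entries that do NOT match:
  3.54.252.0/26 (3.54.252.0 - 3.54.252.63) does not contain 3.54.253.52
  67.54.253.0/25 (67.54.253.0 - 67.54.253.127) does not contain 3.54.253.52
  3.54.252.0/24 (3.54.252.0 - 3.54.252.255) does not contain 3.54.253.52
  7.54.252.0/22 (7.54.252.0 - 7.54.255.255) does not contain 3.54.253.52
Longest matching prefix is /21 -> next hop Router C.

Router C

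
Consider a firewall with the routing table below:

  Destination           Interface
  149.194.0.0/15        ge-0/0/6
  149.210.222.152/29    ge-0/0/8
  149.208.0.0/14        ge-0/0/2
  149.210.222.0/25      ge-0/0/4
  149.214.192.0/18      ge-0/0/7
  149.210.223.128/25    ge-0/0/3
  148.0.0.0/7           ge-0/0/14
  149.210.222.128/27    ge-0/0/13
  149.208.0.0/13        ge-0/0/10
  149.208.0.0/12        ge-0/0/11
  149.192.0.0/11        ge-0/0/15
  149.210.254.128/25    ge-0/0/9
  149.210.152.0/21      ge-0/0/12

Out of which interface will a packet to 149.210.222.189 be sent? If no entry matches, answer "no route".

ge-0/0/2

Routes whose prefix contains 149.210.222.189:
  148.0.0.0/7 (148.0.0.0 - 149.255.255.255) -> ge-0/0/14
  149.192.0.0/11 (149.192.0.0 - 149.223.255.255) -> ge-0/0/15
  149.208.0.0/12 (149.208.0.0 - 149.223.255.255) -> ge-0/0/11
  149.208.0.0/13 (149.208.0.0 - 149.215.255.255) -> ge-0/0/10
  149.208.0.0/14 (149.208.0.0 - 149.211.255.255) -> ge-0/0/2
More-specific entries that do NOT match:
  149.210.222.152/29 (149.210.222.152 - 149.210.222.159) does not contain 149.210.222.189
  149.210.222.128/27 (149.210.222.128 - 149.210.222.159) does not contain 149.210.222.189
  149.210.222.0/25 (149.210.222.0 - 149.210.222.127) does not contain 149.210.222.189
  149.210.223.128/25 (149.210.223.128 - 149.210.223.255) does not contain 149.210.222.189
  149.210.254.128/25 (149.210.254.128 - 149.210.254.255) does not contain 149.210.222.189
  149.210.152.0/21 (149.210.152.0 - 149.210.159.255) does not contain 149.210.222.189
  149.214.192.0/18 (149.214.192.0 - 149.214.255.255) does not contain 149.210.222.189
  149.194.0.0/15 (149.194.0.0 - 149.195.255.255) does not contain 149.210.222.189
Longest matching prefix is /14 -> interface ge-0/0/2.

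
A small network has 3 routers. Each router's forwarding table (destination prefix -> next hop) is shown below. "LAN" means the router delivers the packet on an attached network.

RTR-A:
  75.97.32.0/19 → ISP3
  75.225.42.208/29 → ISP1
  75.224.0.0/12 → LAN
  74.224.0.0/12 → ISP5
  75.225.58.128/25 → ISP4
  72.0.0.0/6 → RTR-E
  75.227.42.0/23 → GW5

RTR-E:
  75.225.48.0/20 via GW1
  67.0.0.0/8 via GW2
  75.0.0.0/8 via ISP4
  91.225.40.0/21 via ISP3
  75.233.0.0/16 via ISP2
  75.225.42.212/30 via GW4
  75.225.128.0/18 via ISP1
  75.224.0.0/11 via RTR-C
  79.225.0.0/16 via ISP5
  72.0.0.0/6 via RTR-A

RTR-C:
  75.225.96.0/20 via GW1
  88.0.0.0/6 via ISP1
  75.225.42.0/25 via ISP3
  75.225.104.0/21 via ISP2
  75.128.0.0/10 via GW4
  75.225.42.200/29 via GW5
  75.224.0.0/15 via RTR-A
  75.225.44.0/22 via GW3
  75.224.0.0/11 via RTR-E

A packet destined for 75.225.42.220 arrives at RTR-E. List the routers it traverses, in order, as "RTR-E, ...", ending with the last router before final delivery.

At RTR-E: longest match for 75.225.42.220 is 75.224.0.0/11 -> RTR-C
At RTR-C: longest match for 75.225.42.220 is 75.224.0.0/15 -> RTR-A
At RTR-A: longest match for 75.225.42.220 is 75.224.0.0/12 -> LAN

RTR-E, RTR-C, RTR-A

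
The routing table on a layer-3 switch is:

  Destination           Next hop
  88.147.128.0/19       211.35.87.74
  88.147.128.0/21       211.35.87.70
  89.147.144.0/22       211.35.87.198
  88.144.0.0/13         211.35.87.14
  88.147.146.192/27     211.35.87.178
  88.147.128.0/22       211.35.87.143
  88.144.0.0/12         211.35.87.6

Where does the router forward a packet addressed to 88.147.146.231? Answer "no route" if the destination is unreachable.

211.35.87.74

Routes whose prefix contains 88.147.146.231:
  88.144.0.0/12 (88.144.0.0 - 88.159.255.255) -> 211.35.87.6
  88.144.0.0/13 (88.144.0.0 - 88.151.255.255) -> 211.35.87.14
  88.147.128.0/19 (88.147.128.0 - 88.147.159.255) -> 211.35.87.74
More-specific entries that do NOT match:
  88.147.146.192/27 (88.147.146.192 - 88.147.146.223) does not contain 88.147.146.231
  89.147.144.0/22 (89.147.144.0 - 89.147.147.255) does not contain 88.147.146.231
  88.147.128.0/22 (88.147.128.0 - 88.147.131.255) does not contain 88.147.146.231
  88.147.128.0/21 (88.147.128.0 - 88.147.135.255) does not contain 88.147.146.231
Longest matching prefix is /19 -> next hop 211.35.87.74.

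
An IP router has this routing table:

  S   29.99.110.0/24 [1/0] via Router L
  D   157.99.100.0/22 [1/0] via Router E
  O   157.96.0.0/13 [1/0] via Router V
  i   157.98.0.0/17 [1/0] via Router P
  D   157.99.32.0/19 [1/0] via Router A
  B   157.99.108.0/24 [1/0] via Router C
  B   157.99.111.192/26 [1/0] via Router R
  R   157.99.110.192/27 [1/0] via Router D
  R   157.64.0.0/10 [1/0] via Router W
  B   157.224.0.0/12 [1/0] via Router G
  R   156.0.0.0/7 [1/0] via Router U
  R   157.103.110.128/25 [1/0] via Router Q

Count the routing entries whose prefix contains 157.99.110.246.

Prefixes containing 157.99.110.246:
  156.0.0.0/7 (156.0.0.0 - 157.255.255.255)
  157.64.0.0/10 (157.64.0.0 - 157.127.255.255)
  157.96.0.0/13 (157.96.0.0 - 157.103.255.255)
Total matching entries: 3.

3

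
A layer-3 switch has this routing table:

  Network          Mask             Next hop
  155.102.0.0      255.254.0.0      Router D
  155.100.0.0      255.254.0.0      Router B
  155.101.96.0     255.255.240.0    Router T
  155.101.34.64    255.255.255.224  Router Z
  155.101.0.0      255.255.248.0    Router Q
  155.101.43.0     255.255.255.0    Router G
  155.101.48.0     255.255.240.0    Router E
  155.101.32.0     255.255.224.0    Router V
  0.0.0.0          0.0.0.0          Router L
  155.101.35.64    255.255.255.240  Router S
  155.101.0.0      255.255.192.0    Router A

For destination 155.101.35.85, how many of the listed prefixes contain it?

Prefixes containing 155.101.35.85:
  0.0.0.0/0 (default, matches everything)
  155.100.0.0/15 (155.100.0.0 - 155.101.255.255)
  155.101.0.0/18 (155.101.0.0 - 155.101.63.255)
  155.101.32.0/19 (155.101.32.0 - 155.101.63.255)
Total matching entries: 4.

4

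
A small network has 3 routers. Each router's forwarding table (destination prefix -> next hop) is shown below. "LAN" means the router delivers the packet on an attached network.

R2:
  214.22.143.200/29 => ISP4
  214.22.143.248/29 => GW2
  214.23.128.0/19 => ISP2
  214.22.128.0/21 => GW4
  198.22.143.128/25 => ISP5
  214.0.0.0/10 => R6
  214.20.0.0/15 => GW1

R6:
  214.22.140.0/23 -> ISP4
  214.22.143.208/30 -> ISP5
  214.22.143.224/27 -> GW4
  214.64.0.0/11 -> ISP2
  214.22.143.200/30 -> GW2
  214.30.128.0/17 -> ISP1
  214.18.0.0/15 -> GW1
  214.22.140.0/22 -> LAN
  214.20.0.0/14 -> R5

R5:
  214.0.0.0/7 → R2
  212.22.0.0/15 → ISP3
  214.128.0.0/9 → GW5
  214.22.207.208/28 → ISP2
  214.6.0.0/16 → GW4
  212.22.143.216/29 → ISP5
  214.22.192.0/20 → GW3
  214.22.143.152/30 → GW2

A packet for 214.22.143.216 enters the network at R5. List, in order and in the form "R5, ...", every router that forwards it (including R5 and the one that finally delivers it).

At R5: longest match for 214.22.143.216 is 214.0.0.0/7 -> R2
At R2: longest match for 214.22.143.216 is 214.0.0.0/10 -> R6
At R6: longest match for 214.22.143.216 is 214.22.140.0/22 -> LAN

R5, R2, R6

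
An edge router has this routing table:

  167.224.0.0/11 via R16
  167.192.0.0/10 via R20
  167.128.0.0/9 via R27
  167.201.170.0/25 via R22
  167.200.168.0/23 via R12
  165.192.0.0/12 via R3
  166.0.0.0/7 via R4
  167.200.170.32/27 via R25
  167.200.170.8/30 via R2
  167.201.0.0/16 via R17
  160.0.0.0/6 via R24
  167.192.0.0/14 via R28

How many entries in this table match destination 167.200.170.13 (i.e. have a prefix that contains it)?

Prefixes containing 167.200.170.13:
  166.0.0.0/7 (166.0.0.0 - 167.255.255.255)
  167.128.0.0/9 (167.128.0.0 - 167.255.255.255)
  167.192.0.0/10 (167.192.0.0 - 167.255.255.255)
Total matching entries: 3.

3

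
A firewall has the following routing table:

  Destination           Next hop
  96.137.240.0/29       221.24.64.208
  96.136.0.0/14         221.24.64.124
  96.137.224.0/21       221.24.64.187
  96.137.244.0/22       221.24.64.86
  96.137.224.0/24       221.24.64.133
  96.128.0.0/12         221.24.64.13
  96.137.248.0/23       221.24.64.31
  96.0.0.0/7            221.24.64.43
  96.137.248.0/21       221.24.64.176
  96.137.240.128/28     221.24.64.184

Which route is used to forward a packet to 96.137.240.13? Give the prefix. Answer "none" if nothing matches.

Entries matching 96.137.240.13:
  96.0.0.0/7 (96.0.0.0 - 97.255.255.255)
  96.128.0.0/12 (96.128.0.0 - 96.143.255.255)
  96.136.0.0/14 (96.136.0.0 - 96.139.255.255)
Most specific is 96.136.0.0/14.

96.136.0.0/14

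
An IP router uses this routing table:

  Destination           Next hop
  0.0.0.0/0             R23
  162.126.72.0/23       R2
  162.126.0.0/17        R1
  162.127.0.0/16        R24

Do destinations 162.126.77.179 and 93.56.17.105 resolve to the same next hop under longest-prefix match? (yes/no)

162.126.77.179: longest match 162.126.0.0/17 -> R1
93.56.17.105: longest match 0.0.0.0/0 -> R23

no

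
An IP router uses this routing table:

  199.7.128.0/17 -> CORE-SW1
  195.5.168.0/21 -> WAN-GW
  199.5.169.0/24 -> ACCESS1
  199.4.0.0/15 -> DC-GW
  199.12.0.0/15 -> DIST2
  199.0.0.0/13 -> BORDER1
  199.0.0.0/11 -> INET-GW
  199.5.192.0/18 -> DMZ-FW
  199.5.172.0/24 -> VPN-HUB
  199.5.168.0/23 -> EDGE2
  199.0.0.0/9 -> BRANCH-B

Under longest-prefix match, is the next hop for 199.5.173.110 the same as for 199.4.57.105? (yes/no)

yes

199.5.173.110: longest match 199.4.0.0/15 -> DC-GW
199.4.57.105: longest match 199.4.0.0/15 -> DC-GW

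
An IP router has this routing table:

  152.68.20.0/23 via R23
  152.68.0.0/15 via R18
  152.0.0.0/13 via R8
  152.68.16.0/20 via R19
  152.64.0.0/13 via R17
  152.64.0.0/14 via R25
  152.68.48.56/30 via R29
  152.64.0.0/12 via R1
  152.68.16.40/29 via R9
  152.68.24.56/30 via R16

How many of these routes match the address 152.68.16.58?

4

Prefixes containing 152.68.16.58:
  152.64.0.0/12 (152.64.0.0 - 152.79.255.255)
  152.64.0.0/13 (152.64.0.0 - 152.71.255.255)
  152.68.0.0/15 (152.68.0.0 - 152.69.255.255)
  152.68.16.0/20 (152.68.16.0 - 152.68.31.255)
Total matching entries: 4.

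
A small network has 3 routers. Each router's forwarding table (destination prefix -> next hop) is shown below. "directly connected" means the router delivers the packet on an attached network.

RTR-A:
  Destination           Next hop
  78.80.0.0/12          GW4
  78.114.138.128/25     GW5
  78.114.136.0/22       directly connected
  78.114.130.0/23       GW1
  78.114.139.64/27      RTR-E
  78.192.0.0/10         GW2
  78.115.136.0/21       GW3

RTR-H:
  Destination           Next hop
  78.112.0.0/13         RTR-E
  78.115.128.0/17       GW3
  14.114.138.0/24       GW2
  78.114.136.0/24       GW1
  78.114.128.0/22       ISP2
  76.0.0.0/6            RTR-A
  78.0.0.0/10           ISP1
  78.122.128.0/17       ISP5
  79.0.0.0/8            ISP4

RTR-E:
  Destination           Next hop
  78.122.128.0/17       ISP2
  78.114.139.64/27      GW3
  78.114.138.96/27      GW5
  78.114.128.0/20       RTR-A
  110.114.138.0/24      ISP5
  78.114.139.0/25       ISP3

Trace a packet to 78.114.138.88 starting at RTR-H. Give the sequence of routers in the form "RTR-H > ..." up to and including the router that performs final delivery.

At RTR-H: longest match for 78.114.138.88 is 78.112.0.0/13 -> RTR-E
At RTR-E: longest match for 78.114.138.88 is 78.114.128.0/20 -> RTR-A
At RTR-A: longest match for 78.114.138.88 is 78.114.136.0/22 -> directly connected

RTR-H > RTR-E > RTR-A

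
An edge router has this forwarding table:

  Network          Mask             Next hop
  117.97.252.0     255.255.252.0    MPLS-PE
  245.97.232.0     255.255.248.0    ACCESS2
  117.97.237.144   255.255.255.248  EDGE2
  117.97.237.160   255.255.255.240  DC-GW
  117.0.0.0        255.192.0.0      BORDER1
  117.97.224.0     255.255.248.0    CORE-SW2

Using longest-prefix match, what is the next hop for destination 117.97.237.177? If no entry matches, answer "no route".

no route

No entry's prefix contains 117.97.237.177; there is no default route.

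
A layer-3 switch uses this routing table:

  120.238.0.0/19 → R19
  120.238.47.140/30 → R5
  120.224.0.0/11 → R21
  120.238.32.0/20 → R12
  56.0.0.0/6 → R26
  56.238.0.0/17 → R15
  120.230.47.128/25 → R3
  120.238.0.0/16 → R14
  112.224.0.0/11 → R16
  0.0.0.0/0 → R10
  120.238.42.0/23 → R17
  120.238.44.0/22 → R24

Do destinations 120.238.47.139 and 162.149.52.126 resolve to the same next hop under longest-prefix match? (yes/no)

no

120.238.47.139: longest match 120.238.44.0/22 -> R24
162.149.52.126: longest match 0.0.0.0/0 -> R10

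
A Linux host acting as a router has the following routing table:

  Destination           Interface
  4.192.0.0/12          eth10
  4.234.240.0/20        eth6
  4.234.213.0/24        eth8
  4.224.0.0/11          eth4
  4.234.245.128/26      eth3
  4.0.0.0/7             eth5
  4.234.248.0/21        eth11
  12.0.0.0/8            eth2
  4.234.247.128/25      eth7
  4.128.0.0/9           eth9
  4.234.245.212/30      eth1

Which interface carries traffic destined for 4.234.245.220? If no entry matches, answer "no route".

eth6

Routes whose prefix contains 4.234.245.220:
  4.0.0.0/7 (4.0.0.0 - 5.255.255.255) -> eth5
  4.128.0.0/9 (4.128.0.0 - 4.255.255.255) -> eth9
  4.224.0.0/11 (4.224.0.0 - 4.255.255.255) -> eth4
  4.234.240.0/20 (4.234.240.0 - 4.234.255.255) -> eth6
More-specific entries that do NOT match:
  4.234.245.212/30 (4.234.245.212 - 4.234.245.215) does not contain 4.234.245.220
  4.234.245.128/26 (4.234.245.128 - 4.234.245.191) does not contain 4.234.245.220
  4.234.247.128/25 (4.234.247.128 - 4.234.247.255) does not contain 4.234.245.220
  4.234.213.0/24 (4.234.213.0 - 4.234.213.255) does not contain 4.234.245.220
  4.234.248.0/21 (4.234.248.0 - 4.234.255.255) does not contain 4.234.245.220
Longest matching prefix is /20 -> interface eth6.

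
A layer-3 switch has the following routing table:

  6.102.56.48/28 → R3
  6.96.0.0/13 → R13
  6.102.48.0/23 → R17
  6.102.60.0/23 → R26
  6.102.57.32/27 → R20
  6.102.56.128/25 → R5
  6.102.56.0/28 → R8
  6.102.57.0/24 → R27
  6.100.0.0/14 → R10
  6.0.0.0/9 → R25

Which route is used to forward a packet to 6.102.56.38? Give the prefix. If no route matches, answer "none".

6.100.0.0/14

Entries matching 6.102.56.38:
  6.0.0.0/9 (6.0.0.0 - 6.127.255.255)
  6.96.0.0/13 (6.96.0.0 - 6.103.255.255)
  6.100.0.0/14 (6.100.0.0 - 6.103.255.255)
Most specific is 6.100.0.0/14.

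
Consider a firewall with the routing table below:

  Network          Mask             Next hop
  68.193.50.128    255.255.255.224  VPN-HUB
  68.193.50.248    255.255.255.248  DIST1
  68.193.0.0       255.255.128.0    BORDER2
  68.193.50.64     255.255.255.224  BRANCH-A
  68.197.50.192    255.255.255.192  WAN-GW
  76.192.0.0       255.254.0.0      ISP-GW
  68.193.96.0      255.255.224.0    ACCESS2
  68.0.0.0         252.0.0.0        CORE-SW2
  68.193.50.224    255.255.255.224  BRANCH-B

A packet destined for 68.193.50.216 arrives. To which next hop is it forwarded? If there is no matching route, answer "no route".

BORDER2

Routes whose prefix contains 68.193.50.216:
  68.0.0.0/6 (68.0.0.0 - 71.255.255.255) -> CORE-SW2
  68.193.0.0/17 (68.193.0.0 - 68.193.127.255) -> BORDER2
More-specific entries that do NOT match:
  68.193.50.248/29 (68.193.50.248 - 68.193.50.255) does not contain 68.193.50.216
  68.193.50.128/27 (68.193.50.128 - 68.193.50.159) does not contain 68.193.50.216
  68.193.50.64/27 (68.193.50.64 - 68.193.50.95) does not contain 68.193.50.216
  68.193.50.224/27 (68.193.50.224 - 68.193.50.255) does not contain 68.193.50.216
  68.197.50.192/26 (68.197.50.192 - 68.197.50.255) does not contain 68.193.50.216
  68.193.96.0/19 (68.193.96.0 - 68.193.127.255) does not contain 68.193.50.216
Longest matching prefix is /17 -> next hop BORDER2.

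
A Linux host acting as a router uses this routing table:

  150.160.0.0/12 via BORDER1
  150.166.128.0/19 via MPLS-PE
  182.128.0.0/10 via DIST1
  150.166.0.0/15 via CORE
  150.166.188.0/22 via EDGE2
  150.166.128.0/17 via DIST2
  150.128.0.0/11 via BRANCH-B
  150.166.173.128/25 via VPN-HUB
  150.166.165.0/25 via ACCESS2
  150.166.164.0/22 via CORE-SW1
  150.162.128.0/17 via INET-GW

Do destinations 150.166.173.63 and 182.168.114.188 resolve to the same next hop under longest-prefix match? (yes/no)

no

150.166.173.63: longest match 150.166.128.0/17 -> DIST2
182.168.114.188: longest match 182.128.0.0/10 -> DIST1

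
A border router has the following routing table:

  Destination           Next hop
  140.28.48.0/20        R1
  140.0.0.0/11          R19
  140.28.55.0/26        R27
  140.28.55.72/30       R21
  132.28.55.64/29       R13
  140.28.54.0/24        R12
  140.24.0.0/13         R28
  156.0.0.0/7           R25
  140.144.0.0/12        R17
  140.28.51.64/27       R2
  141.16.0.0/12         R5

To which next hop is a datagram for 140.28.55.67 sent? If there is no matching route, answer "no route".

R1

Routes whose prefix contains 140.28.55.67:
  140.0.0.0/11 (140.0.0.0 - 140.31.255.255) -> R19
  140.24.0.0/13 (140.24.0.0 - 140.31.255.255) -> R28
  140.28.48.0/20 (140.28.48.0 - 140.28.63.255) -> R1
More-specific entries that do NOT match:
  140.28.55.72/30 (140.28.55.72 - 140.28.55.75) does not contain 140.28.55.67
  132.28.55.64/29 (132.28.55.64 - 132.28.55.71) does not contain 140.28.55.67
  140.28.51.64/27 (140.28.51.64 - 140.28.51.95) does not contain 140.28.55.67
  140.28.55.0/26 (140.28.55.0 - 140.28.55.63) does not contain 140.28.55.67
  140.28.54.0/24 (140.28.54.0 - 140.28.54.255) does not contain 140.28.55.67
Longest matching prefix is /20 -> next hop R1.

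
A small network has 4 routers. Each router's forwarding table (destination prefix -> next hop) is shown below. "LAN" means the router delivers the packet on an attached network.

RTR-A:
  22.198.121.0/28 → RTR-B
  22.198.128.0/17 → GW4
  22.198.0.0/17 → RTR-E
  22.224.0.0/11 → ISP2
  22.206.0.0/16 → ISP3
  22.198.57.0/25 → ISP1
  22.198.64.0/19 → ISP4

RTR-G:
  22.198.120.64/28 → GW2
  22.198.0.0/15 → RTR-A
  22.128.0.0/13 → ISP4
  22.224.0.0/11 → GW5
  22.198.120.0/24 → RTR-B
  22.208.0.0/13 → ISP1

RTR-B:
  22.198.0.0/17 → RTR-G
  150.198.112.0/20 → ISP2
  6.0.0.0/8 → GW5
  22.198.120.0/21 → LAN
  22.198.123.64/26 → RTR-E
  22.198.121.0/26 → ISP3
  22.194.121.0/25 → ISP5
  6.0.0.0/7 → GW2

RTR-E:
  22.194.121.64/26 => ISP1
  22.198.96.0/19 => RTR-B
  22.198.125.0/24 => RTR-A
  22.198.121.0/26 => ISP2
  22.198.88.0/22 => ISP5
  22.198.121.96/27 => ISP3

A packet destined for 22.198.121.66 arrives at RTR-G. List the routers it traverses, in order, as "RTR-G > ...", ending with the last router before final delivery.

At RTR-G: longest match for 22.198.121.66 is 22.198.0.0/15 -> RTR-A
At RTR-A: longest match for 22.198.121.66 is 22.198.0.0/17 -> RTR-E
At RTR-E: longest match for 22.198.121.66 is 22.198.96.0/19 -> RTR-B
At RTR-B: longest match for 22.198.121.66 is 22.198.120.0/21 -> LAN

RTR-G > RTR-A > RTR-E > RTR-B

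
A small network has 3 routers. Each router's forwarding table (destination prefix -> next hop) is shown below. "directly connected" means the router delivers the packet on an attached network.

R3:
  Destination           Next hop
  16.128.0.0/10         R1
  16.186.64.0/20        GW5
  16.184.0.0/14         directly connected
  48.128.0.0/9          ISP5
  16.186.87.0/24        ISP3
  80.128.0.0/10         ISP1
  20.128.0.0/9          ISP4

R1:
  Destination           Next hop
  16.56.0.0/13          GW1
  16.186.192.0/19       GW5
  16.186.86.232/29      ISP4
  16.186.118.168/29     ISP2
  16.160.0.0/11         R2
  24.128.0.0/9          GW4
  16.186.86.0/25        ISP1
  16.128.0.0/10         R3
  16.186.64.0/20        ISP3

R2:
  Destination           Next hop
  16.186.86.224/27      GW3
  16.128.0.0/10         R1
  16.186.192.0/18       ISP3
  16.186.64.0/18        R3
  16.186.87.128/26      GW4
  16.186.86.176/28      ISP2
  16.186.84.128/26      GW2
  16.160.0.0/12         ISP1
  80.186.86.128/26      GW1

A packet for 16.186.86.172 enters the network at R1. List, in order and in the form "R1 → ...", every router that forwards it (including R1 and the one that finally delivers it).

At R1: longest match for 16.186.86.172 is 16.160.0.0/11 -> R2
At R2: longest match for 16.186.86.172 is 16.186.64.0/18 -> R3
At R3: longest match for 16.186.86.172 is 16.184.0.0/14 -> directly connected

R1 → R2 → R3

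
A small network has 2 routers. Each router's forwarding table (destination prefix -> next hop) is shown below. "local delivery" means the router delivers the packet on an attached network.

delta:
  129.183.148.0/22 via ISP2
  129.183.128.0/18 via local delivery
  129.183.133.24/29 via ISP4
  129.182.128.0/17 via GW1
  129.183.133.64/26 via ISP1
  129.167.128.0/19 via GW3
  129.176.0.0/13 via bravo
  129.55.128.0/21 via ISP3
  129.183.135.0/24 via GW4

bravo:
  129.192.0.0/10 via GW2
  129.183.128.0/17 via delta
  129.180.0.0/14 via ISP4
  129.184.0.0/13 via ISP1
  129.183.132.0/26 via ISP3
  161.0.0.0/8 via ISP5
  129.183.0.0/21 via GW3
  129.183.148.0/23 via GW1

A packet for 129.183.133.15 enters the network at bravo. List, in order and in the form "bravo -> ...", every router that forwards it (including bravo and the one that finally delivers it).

bravo -> delta

At bravo: longest match for 129.183.133.15 is 129.183.128.0/17 -> delta
At delta: longest match for 129.183.133.15 is 129.183.128.0/18 -> local delivery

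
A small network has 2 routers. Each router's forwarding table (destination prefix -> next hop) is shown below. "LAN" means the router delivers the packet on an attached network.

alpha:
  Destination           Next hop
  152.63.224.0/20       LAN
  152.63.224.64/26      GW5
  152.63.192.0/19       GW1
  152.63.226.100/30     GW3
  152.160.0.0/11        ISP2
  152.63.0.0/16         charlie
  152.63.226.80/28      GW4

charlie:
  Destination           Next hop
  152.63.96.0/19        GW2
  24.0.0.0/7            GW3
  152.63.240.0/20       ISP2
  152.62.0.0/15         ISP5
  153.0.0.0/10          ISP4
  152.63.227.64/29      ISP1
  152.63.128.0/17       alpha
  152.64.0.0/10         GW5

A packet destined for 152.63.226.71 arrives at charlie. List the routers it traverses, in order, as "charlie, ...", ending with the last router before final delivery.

At charlie: longest match for 152.63.226.71 is 152.63.128.0/17 -> alpha
At alpha: longest match for 152.63.226.71 is 152.63.224.0/20 -> LAN

charlie, alpha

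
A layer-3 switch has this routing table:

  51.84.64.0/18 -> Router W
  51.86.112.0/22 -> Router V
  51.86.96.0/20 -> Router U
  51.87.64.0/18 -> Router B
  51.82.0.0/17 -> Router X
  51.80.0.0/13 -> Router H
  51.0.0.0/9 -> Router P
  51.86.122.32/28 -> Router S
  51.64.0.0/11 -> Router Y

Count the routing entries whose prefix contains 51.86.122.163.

3

Prefixes containing 51.86.122.163:
  51.0.0.0/9 (51.0.0.0 - 51.127.255.255)
  51.64.0.0/11 (51.64.0.0 - 51.95.255.255)
  51.80.0.0/13 (51.80.0.0 - 51.87.255.255)
Total matching entries: 3.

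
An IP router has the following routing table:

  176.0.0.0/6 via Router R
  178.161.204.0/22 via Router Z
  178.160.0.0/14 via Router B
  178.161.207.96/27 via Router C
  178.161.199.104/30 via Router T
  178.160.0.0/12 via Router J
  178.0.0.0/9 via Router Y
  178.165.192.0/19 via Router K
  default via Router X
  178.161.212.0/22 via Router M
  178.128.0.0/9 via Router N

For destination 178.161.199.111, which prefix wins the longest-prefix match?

178.160.0.0/14

Entries matching 178.161.199.111:
  0.0.0.0/0 (default, matches everything)
  176.0.0.0/6 (176.0.0.0 - 179.255.255.255)
  178.128.0.0/9 (178.128.0.0 - 178.255.255.255)
  178.160.0.0/12 (178.160.0.0 - 178.175.255.255)
  178.160.0.0/14 (178.160.0.0 - 178.163.255.255)
Most specific is 178.160.0.0/14.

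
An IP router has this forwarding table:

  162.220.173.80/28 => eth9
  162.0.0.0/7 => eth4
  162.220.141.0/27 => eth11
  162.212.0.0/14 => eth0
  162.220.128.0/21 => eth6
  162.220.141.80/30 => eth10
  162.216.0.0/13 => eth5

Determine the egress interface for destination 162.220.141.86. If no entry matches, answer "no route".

eth5

Routes whose prefix contains 162.220.141.86:
  162.0.0.0/7 (162.0.0.0 - 163.255.255.255) -> eth4
  162.216.0.0/13 (162.216.0.0 - 162.223.255.255) -> eth5
More-specific entries that do NOT match:
  162.220.141.80/30 (162.220.141.80 - 162.220.141.83) does not contain 162.220.141.86
  162.220.173.80/28 (162.220.173.80 - 162.220.173.95) does not contain 162.220.141.86
  162.220.141.0/27 (162.220.141.0 - 162.220.141.31) does not contain 162.220.141.86
  162.220.128.0/21 (162.220.128.0 - 162.220.135.255) does not contain 162.220.141.86
  162.212.0.0/14 (162.212.0.0 - 162.215.255.255) does not contain 162.220.141.86
Longest matching prefix is /13 -> interface eth5.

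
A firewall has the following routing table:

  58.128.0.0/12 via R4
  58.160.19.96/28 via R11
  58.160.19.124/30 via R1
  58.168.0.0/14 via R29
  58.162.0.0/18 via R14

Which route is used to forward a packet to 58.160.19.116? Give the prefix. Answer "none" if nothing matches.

none

58.160.19.116 is outside every listed prefix and there is no default route.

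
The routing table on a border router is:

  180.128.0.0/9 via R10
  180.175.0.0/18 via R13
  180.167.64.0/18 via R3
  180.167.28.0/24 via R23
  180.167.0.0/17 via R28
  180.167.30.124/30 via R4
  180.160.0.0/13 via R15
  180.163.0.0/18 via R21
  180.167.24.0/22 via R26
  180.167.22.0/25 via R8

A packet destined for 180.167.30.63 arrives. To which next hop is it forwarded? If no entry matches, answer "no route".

R28

Routes whose prefix contains 180.167.30.63:
  180.128.0.0/9 (180.128.0.0 - 180.255.255.255) -> R10
  180.160.0.0/13 (180.160.0.0 - 180.167.255.255) -> R15
  180.167.0.0/17 (180.167.0.0 - 180.167.127.255) -> R28
More-specific entries that do NOT match:
  180.167.30.124/30 (180.167.30.124 - 180.167.30.127) does not contain 180.167.30.63
  180.167.22.0/25 (180.167.22.0 - 180.167.22.127) does not contain 180.167.30.63
  180.167.28.0/24 (180.167.28.0 - 180.167.28.255) does not contain 180.167.30.63
  180.167.24.0/22 (180.167.24.0 - 180.167.27.255) does not contain 180.167.30.63
  180.175.0.0/18 (180.175.0.0 - 180.175.63.255) does not contain 180.167.30.63
  180.167.64.0/18 (180.167.64.0 - 180.167.127.255) does not contain 180.167.30.63
  180.163.0.0/18 (180.163.0.0 - 180.163.63.255) does not contain 180.167.30.63
Longest matching prefix is /17 -> next hop R28.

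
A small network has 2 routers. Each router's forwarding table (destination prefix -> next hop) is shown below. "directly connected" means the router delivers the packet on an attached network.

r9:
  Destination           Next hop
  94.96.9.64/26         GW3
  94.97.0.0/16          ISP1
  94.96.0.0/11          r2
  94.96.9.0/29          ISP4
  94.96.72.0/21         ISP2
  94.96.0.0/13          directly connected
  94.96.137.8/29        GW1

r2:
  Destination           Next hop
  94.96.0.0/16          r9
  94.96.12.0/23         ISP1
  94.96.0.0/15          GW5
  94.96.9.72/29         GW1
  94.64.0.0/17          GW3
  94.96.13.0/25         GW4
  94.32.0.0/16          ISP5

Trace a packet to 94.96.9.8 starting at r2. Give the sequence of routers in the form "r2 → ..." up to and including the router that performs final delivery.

At r2: longest match for 94.96.9.8 is 94.96.0.0/16 -> r9
At r9: longest match for 94.96.9.8 is 94.96.0.0/13 -> directly connected

r2 → r9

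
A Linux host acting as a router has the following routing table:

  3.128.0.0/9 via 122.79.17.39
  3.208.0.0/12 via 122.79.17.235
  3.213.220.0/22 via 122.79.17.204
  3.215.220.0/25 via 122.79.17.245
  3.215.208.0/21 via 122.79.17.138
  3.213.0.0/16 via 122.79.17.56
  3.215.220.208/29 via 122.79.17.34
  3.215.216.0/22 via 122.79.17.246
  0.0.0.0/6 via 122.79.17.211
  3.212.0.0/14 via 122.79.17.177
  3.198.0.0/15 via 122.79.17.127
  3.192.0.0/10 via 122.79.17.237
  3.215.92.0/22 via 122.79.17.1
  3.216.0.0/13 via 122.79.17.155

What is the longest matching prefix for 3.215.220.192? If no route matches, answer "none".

3.212.0.0/14

Entries matching 3.215.220.192:
  0.0.0.0/6 (0.0.0.0 - 3.255.255.255)
  3.128.0.0/9 (3.128.0.0 - 3.255.255.255)
  3.192.0.0/10 (3.192.0.0 - 3.255.255.255)
  3.208.0.0/12 (3.208.0.0 - 3.223.255.255)
  3.212.0.0/14 (3.212.0.0 - 3.215.255.255)
Most specific is 3.212.0.0/14.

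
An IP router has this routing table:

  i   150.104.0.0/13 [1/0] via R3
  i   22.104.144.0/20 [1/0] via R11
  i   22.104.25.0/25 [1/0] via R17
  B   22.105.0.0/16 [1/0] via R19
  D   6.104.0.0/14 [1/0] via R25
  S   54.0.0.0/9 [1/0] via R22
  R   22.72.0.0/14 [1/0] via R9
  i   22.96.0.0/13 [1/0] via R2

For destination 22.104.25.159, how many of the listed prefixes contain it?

No listed prefix contains 22.104.25.159.
Total matching entries: 0.

0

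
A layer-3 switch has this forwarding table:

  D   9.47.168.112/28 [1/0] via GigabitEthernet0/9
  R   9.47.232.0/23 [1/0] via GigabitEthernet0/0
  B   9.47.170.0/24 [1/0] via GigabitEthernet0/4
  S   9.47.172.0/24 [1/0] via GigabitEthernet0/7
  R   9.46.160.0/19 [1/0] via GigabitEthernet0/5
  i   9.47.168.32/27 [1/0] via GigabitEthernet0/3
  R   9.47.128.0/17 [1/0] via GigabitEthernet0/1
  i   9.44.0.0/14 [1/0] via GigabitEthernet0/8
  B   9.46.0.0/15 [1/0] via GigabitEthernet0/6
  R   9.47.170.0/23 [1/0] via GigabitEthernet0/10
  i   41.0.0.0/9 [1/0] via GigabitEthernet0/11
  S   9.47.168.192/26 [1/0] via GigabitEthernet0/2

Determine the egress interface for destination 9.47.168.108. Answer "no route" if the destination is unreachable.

Routes whose prefix contains 9.47.168.108:
  9.44.0.0/14 (9.44.0.0 - 9.47.255.255) -> GigabitEthernet0/8
  9.46.0.0/15 (9.46.0.0 - 9.47.255.255) -> GigabitEthernet0/6
  9.47.128.0/17 (9.47.128.0 - 9.47.255.255) -> GigabitEthernet0/1
More-specific entries that do NOT match:
  9.47.168.112/28 (9.47.168.112 - 9.47.168.127) does not contain 9.47.168.108
  9.47.168.32/27 (9.47.168.32 - 9.47.168.63) does not contain 9.47.168.108
  9.47.168.192/26 (9.47.168.192 - 9.47.168.255) does not contain 9.47.168.108
  9.47.170.0/24 (9.47.170.0 - 9.47.170.255) does not contain 9.47.168.108
  9.47.172.0/24 (9.47.172.0 - 9.47.172.255) does not contain 9.47.168.108
  9.47.232.0/23 (9.47.232.0 - 9.47.233.255) does not contain 9.47.168.108
  9.47.170.0/23 (9.47.170.0 - 9.47.171.255) does not contain 9.47.168.108
  9.46.160.0/19 (9.46.160.0 - 9.46.191.255) does not contain 9.47.168.108
Longest matching prefix is /17 -> interface GigabitEthernet0/1.

GigabitEthernet0/1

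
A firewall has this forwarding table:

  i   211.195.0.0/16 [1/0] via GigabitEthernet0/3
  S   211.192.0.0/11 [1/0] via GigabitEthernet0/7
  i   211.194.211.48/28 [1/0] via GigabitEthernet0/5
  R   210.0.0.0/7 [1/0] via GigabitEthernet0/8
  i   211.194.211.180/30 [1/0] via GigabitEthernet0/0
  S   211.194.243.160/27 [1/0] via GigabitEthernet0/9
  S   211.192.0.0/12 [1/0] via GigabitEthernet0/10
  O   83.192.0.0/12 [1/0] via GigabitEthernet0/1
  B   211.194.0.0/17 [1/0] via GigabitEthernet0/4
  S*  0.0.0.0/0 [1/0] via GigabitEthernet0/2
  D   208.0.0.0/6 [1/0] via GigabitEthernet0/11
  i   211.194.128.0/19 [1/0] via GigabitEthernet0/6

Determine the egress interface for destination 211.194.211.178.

Routes whose prefix contains 211.194.211.178:
  0.0.0.0/0 (default, matches everything) -> GigabitEthernet0/2
  208.0.0.0/6 (208.0.0.0 - 211.255.255.255) -> GigabitEthernet0/11
  210.0.0.0/7 (210.0.0.0 - 211.255.255.255) -> GigabitEthernet0/8
  211.192.0.0/11 (211.192.0.0 - 211.223.255.255) -> GigabitEthernet0/7
  211.192.0.0/12 (211.192.0.0 - 211.207.255.255) -> GigabitEthernet0/10
More-specific entries that do NOT match:
  211.194.211.180/30 (211.194.211.180 - 211.194.211.183) does not contain 211.194.211.178
  211.194.211.48/28 (211.194.211.48 - 211.194.211.63) does not contain 211.194.211.178
  211.194.243.160/27 (211.194.243.160 - 211.194.243.191) does not contain 211.194.211.178
  211.194.128.0/19 (211.194.128.0 - 211.194.159.255) does not contain 211.194.211.178
  211.194.0.0/17 (211.194.0.0 - 211.194.127.255) does not contain 211.194.211.178
  211.195.0.0/16 (211.195.0.0 - 211.195.255.255) does not contain 211.194.211.178
Longest matching prefix is /12 -> interface GigabitEthernet0/10.

GigabitEthernet0/10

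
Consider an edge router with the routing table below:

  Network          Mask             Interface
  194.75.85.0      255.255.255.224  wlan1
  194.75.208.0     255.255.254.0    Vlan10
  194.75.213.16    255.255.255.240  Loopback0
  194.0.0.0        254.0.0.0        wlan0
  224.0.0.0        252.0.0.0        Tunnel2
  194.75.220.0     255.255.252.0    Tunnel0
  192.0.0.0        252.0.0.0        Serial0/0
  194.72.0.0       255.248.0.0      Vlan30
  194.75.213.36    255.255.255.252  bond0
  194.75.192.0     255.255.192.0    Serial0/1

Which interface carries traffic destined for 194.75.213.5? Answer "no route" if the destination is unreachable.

Routes whose prefix contains 194.75.213.5:
  192.0.0.0/6 (192.0.0.0 - 195.255.255.255) -> Serial0/0
  194.0.0.0/7 (194.0.0.0 - 195.255.255.255) -> wlan0
  194.72.0.0/13 (194.72.0.0 - 194.79.255.255) -> Vlan30
  194.75.192.0/18 (194.75.192.0 - 194.75.255.255) -> Serial0/1
More-specific entries that do NOT match:
  194.75.213.36/30 (194.75.213.36 - 194.75.213.39) does not contain 194.75.213.5
  194.75.213.16/28 (194.75.213.16 - 194.75.213.31) does not contain 194.75.213.5
  194.75.85.0/27 (194.75.85.0 - 194.75.85.31) does not contain 194.75.213.5
  194.75.208.0/23 (194.75.208.0 - 194.75.209.255) does not contain 194.75.213.5
  194.75.220.0/22 (194.75.220.0 - 194.75.223.255) does not contain 194.75.213.5
Longest matching prefix is /18 -> interface Serial0/1.

Serial0/1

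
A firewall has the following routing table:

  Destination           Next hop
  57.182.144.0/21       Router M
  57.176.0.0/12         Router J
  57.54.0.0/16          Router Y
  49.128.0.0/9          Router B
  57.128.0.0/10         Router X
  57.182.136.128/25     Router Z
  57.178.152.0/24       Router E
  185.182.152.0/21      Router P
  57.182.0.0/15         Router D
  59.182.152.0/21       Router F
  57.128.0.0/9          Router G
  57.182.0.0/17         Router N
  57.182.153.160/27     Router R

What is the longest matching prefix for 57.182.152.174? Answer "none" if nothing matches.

Entries matching 57.182.152.174:
  57.128.0.0/9 (57.128.0.0 - 57.255.255.255)
  57.128.0.0/10 (57.128.0.0 - 57.191.255.255)
  57.176.0.0/12 (57.176.0.0 - 57.191.255.255)
  57.182.0.0/15 (57.182.0.0 - 57.183.255.255)
Most specific is 57.182.0.0/15.

57.182.0.0/15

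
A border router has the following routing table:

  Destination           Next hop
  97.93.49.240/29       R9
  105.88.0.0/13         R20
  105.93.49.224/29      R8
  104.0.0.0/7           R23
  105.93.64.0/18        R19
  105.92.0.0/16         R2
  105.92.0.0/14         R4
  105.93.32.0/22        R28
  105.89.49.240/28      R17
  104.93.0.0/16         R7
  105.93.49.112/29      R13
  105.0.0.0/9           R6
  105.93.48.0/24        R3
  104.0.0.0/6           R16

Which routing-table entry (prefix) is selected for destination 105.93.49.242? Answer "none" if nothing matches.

105.92.0.0/14

Entries matching 105.93.49.242:
  104.0.0.0/6 (104.0.0.0 - 107.255.255.255)
  104.0.0.0/7 (104.0.0.0 - 105.255.255.255)
  105.0.0.0/9 (105.0.0.0 - 105.127.255.255)
  105.88.0.0/13 (105.88.0.0 - 105.95.255.255)
  105.92.0.0/14 (105.92.0.0 - 105.95.255.255)
Most specific is 105.92.0.0/14.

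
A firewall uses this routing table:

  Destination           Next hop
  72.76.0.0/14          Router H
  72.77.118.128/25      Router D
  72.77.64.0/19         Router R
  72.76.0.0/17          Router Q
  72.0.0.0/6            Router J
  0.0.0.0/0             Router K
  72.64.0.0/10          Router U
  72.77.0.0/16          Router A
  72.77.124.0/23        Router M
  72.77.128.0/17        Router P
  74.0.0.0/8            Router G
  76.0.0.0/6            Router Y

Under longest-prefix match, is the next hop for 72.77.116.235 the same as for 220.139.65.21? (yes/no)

72.77.116.235: longest match 72.77.0.0/16 -> Router A
220.139.65.21: longest match 0.0.0.0/0 -> Router K

no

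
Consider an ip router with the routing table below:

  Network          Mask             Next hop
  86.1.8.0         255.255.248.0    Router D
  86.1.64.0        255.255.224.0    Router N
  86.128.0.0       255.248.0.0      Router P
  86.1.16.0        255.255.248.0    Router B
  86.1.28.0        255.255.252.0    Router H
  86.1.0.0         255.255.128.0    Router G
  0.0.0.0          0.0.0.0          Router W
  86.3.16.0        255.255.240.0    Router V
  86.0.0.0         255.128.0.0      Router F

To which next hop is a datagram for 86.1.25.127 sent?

Routes whose prefix contains 86.1.25.127:
  0.0.0.0/0 (default, matches everything) -> Router W
  86.0.0.0/9 (86.0.0.0 - 86.127.255.255) -> Router F
  86.1.0.0/17 (86.1.0.0 - 86.1.127.255) -> Router G
More-specific entries that do NOT match:
  86.1.28.0/22 (86.1.28.0 - 86.1.31.255) does not contain 86.1.25.127
  86.1.8.0/21 (86.1.8.0 - 86.1.15.255) does not contain 86.1.25.127
  86.1.16.0/21 (86.1.16.0 - 86.1.23.255) does not contain 86.1.25.127
  86.3.16.0/20 (86.3.16.0 - 86.3.31.255) does not contain 86.1.25.127
  86.1.64.0/19 (86.1.64.0 - 86.1.95.255) does not contain 86.1.25.127
Longest matching prefix is /17 -> next hop Router G.

Router G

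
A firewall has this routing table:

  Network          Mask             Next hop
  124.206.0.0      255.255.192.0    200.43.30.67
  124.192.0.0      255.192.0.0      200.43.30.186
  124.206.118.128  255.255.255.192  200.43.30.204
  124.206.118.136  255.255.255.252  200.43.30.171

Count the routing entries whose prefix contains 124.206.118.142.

Prefixes containing 124.206.118.142:
  124.192.0.0/10 (124.192.0.0 - 124.255.255.255)
  124.206.118.128/26 (124.206.118.128 - 124.206.118.191)
Total matching entries: 2.

2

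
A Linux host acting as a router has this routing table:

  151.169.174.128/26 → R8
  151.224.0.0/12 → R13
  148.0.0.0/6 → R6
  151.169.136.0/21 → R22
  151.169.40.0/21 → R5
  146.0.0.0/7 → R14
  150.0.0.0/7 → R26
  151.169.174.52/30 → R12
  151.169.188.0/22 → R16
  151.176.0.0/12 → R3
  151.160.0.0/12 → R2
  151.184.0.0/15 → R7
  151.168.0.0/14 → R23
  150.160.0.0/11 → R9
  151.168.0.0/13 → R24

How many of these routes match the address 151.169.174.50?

Prefixes containing 151.169.174.50:
  148.0.0.0/6 (148.0.0.0 - 151.255.255.255)
  150.0.0.0/7 (150.0.0.0 - 151.255.255.255)
  151.160.0.0/12 (151.160.0.0 - 151.175.255.255)
  151.168.0.0/13 (151.168.0.0 - 151.175.255.255)
  151.168.0.0/14 (151.168.0.0 - 151.171.255.255)
Total matching entries: 5.

5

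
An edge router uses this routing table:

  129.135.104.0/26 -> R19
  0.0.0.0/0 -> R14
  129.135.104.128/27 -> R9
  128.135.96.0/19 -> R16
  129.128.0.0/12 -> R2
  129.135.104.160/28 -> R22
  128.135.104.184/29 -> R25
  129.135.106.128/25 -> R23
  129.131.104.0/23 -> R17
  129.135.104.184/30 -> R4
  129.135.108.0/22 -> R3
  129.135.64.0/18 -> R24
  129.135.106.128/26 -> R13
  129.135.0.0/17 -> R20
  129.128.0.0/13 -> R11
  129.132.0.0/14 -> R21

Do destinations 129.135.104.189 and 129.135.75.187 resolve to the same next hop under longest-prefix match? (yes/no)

129.135.104.189: longest match 129.135.64.0/18 -> R24
129.135.75.187: longest match 129.135.64.0/18 -> R24

yes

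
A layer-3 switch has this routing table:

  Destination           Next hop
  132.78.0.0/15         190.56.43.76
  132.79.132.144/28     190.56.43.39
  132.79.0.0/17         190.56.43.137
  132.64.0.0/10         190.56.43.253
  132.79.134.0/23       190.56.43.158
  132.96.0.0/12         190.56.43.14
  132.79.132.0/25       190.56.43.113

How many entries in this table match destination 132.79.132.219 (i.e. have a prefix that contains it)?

Prefixes containing 132.79.132.219:
  132.64.0.0/10 (132.64.0.0 - 132.127.255.255)
  132.78.0.0/15 (132.78.0.0 - 132.79.255.255)
Total matching entries: 2.

2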